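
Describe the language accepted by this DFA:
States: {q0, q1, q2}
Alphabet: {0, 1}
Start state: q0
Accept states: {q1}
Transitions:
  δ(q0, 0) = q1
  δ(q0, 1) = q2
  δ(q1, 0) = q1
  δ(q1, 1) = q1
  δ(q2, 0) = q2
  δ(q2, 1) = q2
Analyzing the DFA structure:
Start state: q0
Accept states: {q1}
Interpreting what each state remembers (checking against the transitions):
  q0: nothing has been read yet
  q1: the first symbol was 0
  q2: the first symbol was 1 (trap state)
  δ(q0, 0): in q0 (nothing has been read yet), after reading 0 we have: the first symbol was 0 → q1
  δ(q0, 1): in q0 (nothing has been read yet), after reading 1 we have: the first symbol was 1 (trap state) → q2
  δ(q1, 0): in q1 (the first symbol was 0), after reading 0 we have: the first symbol was 0 → q1
  δ(q1, 1): in q1 (the first symbol was 0), after reading 1 we have: the first symbol was 0 → q1
  δ(q2, 0): in q2 (the first symbol was 1 (trap state)), after reading 0 we have: the first symbol was 1 (trap state) → q2
  δ(q2, 1): in q2 (the first symbol was 1 (trap state)), after reading 1 we have: the first symbol was 1 (trap state) → q2
A string is accepted iff it ends in {q1}, i.e. the first symbol was 0.
Language: All binary strings starting with 0

Final answer: All binary strings starting with 0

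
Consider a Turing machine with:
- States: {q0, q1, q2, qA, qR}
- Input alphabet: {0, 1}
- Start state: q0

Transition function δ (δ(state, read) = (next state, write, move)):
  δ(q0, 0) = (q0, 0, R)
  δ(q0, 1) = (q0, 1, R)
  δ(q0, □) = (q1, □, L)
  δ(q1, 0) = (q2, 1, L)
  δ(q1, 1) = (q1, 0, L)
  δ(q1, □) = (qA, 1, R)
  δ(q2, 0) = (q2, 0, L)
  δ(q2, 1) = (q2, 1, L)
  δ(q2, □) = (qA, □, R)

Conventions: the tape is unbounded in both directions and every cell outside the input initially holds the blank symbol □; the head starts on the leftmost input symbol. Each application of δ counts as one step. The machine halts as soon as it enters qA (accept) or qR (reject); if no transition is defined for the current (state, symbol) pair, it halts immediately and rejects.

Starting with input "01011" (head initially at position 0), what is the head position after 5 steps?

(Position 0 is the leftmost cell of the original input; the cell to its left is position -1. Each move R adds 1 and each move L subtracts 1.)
Step 0: [q0]01011 (head at position 0)
Step 1: δ(q0, 0) = (q0, 0, R)  ⊢  0[q0]1011 (head at position 1)
Step 2: δ(q0, 1) = (q0, 1, R)  ⊢  01[q0]011 (head at position 2)
Step 3: δ(q0, 0) = (q0, 0, R)  ⊢  010[q0]11 (head at position 3)
Step 4: δ(q0, 1) = (q0, 1, R)  ⊢  0101[q0]1 (head at position 4)
Step 5: δ(q0, 1) = (q0, 1, R)  ⊢  01011[q0]□ (head at position 5)
Head position after 5 steps: 5

Final answer: Position 5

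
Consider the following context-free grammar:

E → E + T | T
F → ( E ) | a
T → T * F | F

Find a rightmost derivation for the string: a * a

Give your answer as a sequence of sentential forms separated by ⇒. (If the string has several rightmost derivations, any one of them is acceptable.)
Start with E.
Step 1: the rightmost non-terminal is E; apply E → T:  T
Step 2: the rightmost non-terminal is T; apply T → T * F:  T * F
Step 3: the rightmost non-terminal is F; apply F → a:  T * a
Step 4: the rightmost non-terminal is T; apply T → F:  F * a
Step 5: the rightmost non-terminal is F; apply F → a:  a * a

Final answer: E ⇒ T ⇒ T * F ⇒ T * a ⇒ F * a ⇒ a * a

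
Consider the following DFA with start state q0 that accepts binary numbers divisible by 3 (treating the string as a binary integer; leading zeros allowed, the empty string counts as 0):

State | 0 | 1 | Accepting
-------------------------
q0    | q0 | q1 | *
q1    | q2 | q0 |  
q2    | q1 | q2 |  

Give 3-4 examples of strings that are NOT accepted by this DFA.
Any strings that end in a non-accepting state work; for example:
"1": q0 → q1; q1 is not accepting → rejected
"01": q0 → q0 → q1; q1 is not accepting → rejected
"010": q0 → q0 → q1 → q2; q2 is not accepting → rejected
"111": q0 → q1 → q0 → q1; q1 is not accepting → rejected

Final answer: "1", "01", "010", "111"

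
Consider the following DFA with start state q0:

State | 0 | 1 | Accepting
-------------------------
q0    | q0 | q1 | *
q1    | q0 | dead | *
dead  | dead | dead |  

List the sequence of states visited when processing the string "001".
q0 → q0 → q0 → q1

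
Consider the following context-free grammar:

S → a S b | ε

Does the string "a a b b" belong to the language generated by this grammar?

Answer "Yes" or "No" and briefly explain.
A derivation exists: S ⇒ a S b ⇒ a a S b b ⇒ a a b b (using S → a S b twice, then S → ε).

Final answer: Yes - a valid derivation exists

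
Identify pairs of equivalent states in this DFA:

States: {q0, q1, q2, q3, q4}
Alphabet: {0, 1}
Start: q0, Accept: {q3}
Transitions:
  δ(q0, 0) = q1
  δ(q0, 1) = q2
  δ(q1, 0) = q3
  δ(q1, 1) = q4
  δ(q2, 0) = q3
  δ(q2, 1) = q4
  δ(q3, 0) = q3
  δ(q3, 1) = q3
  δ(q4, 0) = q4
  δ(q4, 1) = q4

Using the table-filling algorithm:
Round 0 – mark pairs where exactly one state is accepting: (q0,q3), (q1,q3), (q2,q3), (q3,q4)
Round 1 – newly marked: (q0,q1) [on 0: q1 vs q3, already marked]; (q0,q2) [on 0: q1 vs q3, already marked]; (q1,q4) [on 0: q3 vs q4, already marked]; (q2,q4) [on 0: q3 vs q4, already marked]
Round 2 – newly marked: (q0,q4) [on 0: q1 vs q4, already marked]
No further pairs can be marked.
(q1, q2) unmarked: δ(q1,0)=q3, δ(q2,0)=q3; δ(q1,1)=q4, δ(q2,1)=q4 → equivalent
Equivalent pairs: (q1, q2)

Final answer: Equivalent pairs: (q1, q2)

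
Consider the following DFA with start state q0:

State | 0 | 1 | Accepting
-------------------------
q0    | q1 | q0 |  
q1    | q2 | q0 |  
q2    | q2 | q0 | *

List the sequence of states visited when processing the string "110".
q0 → q0 → q0 → q1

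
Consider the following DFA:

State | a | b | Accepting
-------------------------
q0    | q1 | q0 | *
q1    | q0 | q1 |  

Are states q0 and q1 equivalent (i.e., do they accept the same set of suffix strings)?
Try the suffix ε (the empty string).
From q0: q0 — accepting.
From q1: q1 — not accepting.
The two states disagree on this suffix, so they are not equivalent.

Final answer: No. Distinguishing string: ε (the empty string) - accepted from q0 but not from q1.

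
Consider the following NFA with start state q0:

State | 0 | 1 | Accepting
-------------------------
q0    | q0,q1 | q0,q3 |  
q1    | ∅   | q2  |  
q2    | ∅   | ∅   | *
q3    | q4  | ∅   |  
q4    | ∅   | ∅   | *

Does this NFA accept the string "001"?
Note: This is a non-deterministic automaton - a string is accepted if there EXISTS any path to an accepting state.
Track the set of states the NFA could be in: start {q0}
Read '0': {q0} → {q0, q1}
Read '0': {q0, q1} → {q0, q1}
Read '1': {q0, q1} → {q0, q2, q3}
Final set {q0, q2, q3} contains accepting state(s) {q2} → accepted.

Final answer: Yes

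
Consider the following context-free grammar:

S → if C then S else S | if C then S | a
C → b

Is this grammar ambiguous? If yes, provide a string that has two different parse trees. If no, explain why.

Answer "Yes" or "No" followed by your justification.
The 'dangling else' can attach to either if. Two leftmost derivations of  if b then if b then a else a:
  (1) S ⇒ if C then S else S ⇒ if b then S else S ⇒ if b then if C then S else S ⇒ if b then if b then S else S ⇒ if b then if b then a else S ⇒ if b then if b then a else a   (else belongs to the outer if)
  (2) S ⇒ if C then S ⇒ if b then S ⇒ if b then if C then S else S ⇒ if b then if b then S else S ⇒ if b then if b then a else S ⇒ if b then if b then a else a   (else belongs to the inner if)
Two distinct parse trees for the same string, so the grammar is ambiguous.

Final answer: Yes - the string 'if b then if b then a else a' has two distinct leftmost derivations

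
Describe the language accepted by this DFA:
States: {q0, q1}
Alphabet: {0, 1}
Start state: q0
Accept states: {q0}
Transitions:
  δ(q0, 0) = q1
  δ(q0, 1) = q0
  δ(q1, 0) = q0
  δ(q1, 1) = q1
Analyzing the DFA structure:
Start state: q0
Accept states: {q0}
Interpreting what each state remembers (checking against the transitions):
  q0: an even number of 0s has been read so far
  q1: an odd number of 0s has been read so far
  δ(q0, 0): in q0 (an even number of 0s has been read so far), after reading 0 we have: an odd number of 0s has been read so far → q1
  δ(q0, 1): in q0 (an even number of 0s has been read so far), after reading 1 we have: an even number of 0s has been read so far → q0
  δ(q1, 0): in q1 (an odd number of 0s has been read so far), after reading 0 we have: an even number of 0s has been read so far → q0
  δ(q1, 1): in q1 (an odd number of 0s has been read so far), after reading 1 we have: an odd number of 0s has been read so far → q1
A string is accepted iff it ends in {q0}, i.e. an even number of 0s has been read so far.
Language: All binary strings with an even number of 0s

Final answer: All binary strings with an even number of 0s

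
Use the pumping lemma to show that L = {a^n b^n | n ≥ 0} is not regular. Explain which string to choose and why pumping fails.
Language: L = {a^n b^n | n ≥ 0} (equal numbers of a's followed by b's)
Step 1: Assume for contradiction that L is regular, with pumping length p.
Step 2: Choose s = a^p b^p. Then s ∈ L (it has p a's followed by p b's) and |s| ≥ p.
Step 3: Consider any decomposition s = xyz with |xy| ≤ p and |y| > 0. Since |xy| ≤ p and the first p symbols of s are all a's, y = a^k for some k with 1 ≤ k ≤ p.
Step 4: Pumping up (i = 2): xy²z = a^(p+k) b^p, which has more a's than b's, so xy²z ∉ L.
This contradicts the pumping lemma, so L is not regular.

Final answer: Choose s = a^p b^p. Since |xy| ≤ p, y = a^k with k ≥ 1. Then xy²z = a^(p+k) b^p ∉ L.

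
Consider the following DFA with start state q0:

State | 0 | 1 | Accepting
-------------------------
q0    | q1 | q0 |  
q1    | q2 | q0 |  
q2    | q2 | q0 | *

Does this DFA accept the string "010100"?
Start in q0.
Read '0': q0 → q1
Read '1': q1 → q0
Read '0': q0 → q1
Read '1': q1 → q0
Read '0': q0 → q1
Read '0': q1 → q2
Final state q2 is accepting, so the string is accepted.

Final answer: Yes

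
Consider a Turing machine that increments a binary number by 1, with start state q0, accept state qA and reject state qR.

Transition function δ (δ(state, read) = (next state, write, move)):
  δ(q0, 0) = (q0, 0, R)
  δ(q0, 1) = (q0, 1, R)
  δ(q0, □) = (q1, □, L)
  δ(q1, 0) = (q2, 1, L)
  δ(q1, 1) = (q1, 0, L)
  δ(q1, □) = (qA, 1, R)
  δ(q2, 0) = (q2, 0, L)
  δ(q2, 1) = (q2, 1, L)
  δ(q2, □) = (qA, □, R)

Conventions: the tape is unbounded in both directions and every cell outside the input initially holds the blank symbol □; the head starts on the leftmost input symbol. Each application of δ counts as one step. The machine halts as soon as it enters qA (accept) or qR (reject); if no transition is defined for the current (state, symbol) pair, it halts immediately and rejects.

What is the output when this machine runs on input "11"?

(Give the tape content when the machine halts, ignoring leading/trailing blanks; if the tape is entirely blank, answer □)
Step 0: [q0]11 (head at position 0)
Step 1: δ(q0, 1) = (q0, 1, R)  ⊢  1[q0]1 (head at position 1)
Step 2: δ(q0, 1) = (q0, 1, R)  ⊢  11[q0]□ (head at position 2)
Step 3: δ(q0, □) = (q1, □, L)  ⊢  1[q1]1□ (head at position 1)
Step 4: δ(q1, 1) = (q1, 0, L)  ⊢  [q1]10□ (head at position 0)
Step 5: δ(q1, 1) = (q1, 0, L)  ⊢  [q1]□00□ (head at position -1)
Step 6: δ(q1, □) = (qA, 1, R)  ⊢  1[qA]00□ (head at position 0)
The machine is in qA, so it halts and accepts.
Tape content when halted (ignoring surrounding blanks): 100

Final answer: Output: 100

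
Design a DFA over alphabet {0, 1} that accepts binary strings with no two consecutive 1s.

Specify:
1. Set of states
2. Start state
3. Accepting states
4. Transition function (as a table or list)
One valid DFA (any DFA recognizing the same language is acceptable):
States: {q0, q1, dead}
Start: q0
Accepting: {q0, q1}
Transitions (accepting states marked with *):
State | 0 | 1 | Accepting
-------------------------
q0    | q0 | q1 | *
q1    | q0 | dead | *
dead  | dead | dead |  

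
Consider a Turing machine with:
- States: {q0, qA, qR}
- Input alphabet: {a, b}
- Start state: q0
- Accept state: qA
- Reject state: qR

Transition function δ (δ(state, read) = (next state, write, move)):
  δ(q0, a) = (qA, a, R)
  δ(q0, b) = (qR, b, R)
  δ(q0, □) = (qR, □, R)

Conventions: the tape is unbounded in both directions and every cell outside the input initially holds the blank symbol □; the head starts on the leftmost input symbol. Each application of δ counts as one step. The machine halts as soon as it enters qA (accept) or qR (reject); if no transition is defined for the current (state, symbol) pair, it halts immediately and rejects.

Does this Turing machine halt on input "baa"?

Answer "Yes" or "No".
Step 0: [q0]baa (head at position 0)
Step 1: δ(q0, b) = (qR, b, R)  ⊢  b[qR]aa (head at position 1)
The machine is in qR, so it halts and rejects.
It halts after 1 steps.

Final answer: Yes - halts after 1 steps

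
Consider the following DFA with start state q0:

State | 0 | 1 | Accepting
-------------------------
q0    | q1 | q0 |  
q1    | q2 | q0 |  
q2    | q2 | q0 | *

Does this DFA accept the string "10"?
Start in q0.
Read '1': q0 → q0
Read '0': q0 → q1
Final state q1 is not accepting, so the string is rejected.

Final answer: No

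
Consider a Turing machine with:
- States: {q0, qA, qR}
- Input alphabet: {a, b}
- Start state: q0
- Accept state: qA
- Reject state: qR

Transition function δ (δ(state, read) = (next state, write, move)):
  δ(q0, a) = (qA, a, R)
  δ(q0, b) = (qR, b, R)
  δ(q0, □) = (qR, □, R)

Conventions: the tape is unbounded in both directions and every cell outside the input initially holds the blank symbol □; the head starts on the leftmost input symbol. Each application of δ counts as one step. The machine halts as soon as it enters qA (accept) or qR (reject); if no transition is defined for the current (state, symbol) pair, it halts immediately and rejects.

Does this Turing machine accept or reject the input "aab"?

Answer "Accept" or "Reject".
Step 0: [q0]aab (head at position 0)
Step 1: δ(q0, a) = (qA, a, R)  ⊢  a[qA]ab (head at position 1)
The machine is in qA, so it halts and accepts.

Final answer: Accept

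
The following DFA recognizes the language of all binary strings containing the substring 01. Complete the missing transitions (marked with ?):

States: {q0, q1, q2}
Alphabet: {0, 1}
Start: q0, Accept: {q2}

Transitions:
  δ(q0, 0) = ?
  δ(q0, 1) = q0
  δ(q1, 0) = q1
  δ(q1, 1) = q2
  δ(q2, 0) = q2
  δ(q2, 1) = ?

What each state remembers (consistent with the given transitions and accept states):
  q0: 01 not seen yet and the last symbol was not 0
  q1: 01 not seen yet and the last symbol was 0
  q2: the substring 01 has already been seen
Filling in the missing entries:
  δ(q0, 0): in q0 (01 not seen yet and the last symbol was not 0), after reading 0 we have: 01 not seen yet and the last symbol was 0 → q1
  δ(q2, 1): in q2 (the substring 01 has already been seen), after reading 1 we have: the substring 01 has already been seen → q2

Final answer: δ(q0, 0) = q1; δ(q2, 1) = q2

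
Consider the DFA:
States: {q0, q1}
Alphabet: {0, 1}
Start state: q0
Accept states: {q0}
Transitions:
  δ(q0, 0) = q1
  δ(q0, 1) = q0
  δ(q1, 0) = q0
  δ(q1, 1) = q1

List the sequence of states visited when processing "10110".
Starting at q0
Read '1': q0 -> q0
Read '0': q0 -> q1
Read '1': q1 -> q1
Read '1': q1 -> q1
Read '0': q1 -> q0

Final answer: q0 -> q0 -> q1 -> q1 -> q1 -> q0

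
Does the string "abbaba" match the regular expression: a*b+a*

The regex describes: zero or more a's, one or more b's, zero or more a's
No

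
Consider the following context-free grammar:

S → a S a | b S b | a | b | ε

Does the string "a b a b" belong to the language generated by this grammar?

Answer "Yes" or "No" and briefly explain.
Every production places the same symbol at both ends (or yields a single symbol / ε), so every derived string is a palindrome. a b a b reversed is b a b a ≠ a b a b, so it is not a palindrome and cannot be derived (already the first step fails: the string starts with a but ends with b, so neither S → a S a nor S → b S b fits).

Final answer: No - no valid derivation exists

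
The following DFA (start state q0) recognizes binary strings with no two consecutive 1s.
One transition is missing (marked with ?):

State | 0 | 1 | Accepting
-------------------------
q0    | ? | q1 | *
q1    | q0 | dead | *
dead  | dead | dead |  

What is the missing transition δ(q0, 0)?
q0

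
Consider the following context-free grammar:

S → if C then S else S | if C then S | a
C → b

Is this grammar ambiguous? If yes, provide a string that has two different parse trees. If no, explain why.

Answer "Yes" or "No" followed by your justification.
The 'dangling else' can attach to either if. Two leftmost derivations of  if b then if b then a else a:
  (1) S ⇒ if C then S else S ⇒ if b then S else S ⇒ if b then if C then S else S ⇒ if b then if b then S else S ⇒ if b then if b then a else S ⇒ if b then if b then a else a   (else belongs to the outer if)
  (2) S ⇒ if C then S ⇒ if b then S ⇒ if b then if C then S else S ⇒ if b then if b then S else S ⇒ if b then if b then a else S ⇒ if b then if b then a else a   (else belongs to the inner if)
Two distinct parse trees for the same string, so the grammar is ambiguous.

Final answer: Yes - the string 'if b then if b then a else a' has two distinct leftmost derivations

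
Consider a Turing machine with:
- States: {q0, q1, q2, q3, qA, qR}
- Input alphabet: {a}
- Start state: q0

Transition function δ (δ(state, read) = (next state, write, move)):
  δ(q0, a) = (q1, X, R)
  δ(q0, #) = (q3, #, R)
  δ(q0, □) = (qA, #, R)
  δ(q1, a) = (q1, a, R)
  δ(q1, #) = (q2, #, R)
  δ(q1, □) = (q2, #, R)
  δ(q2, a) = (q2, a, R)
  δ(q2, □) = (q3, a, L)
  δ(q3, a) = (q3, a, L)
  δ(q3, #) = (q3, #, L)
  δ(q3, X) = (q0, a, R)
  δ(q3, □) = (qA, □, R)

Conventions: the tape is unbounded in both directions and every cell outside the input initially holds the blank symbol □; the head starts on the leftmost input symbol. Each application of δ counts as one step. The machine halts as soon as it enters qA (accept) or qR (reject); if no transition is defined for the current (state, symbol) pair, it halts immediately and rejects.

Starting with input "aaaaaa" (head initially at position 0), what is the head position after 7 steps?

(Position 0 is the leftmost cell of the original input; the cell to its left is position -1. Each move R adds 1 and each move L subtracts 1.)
Step 0: [q0]aaaaaa (head at position 0)
Step 1: δ(q0, a) = (q1, X, R)  ⊢  X[q1]aaaaa (head at position 1)
Step 2: δ(q1, a) = (q1, a, R)  ⊢  Xa[q1]aaaa (head at position 2)
Step 3: δ(q1, a) = (q1, a, R)  ⊢  Xaa[q1]aaa (head at position 3)
Step 4: δ(q1, a) = (q1, a, R)  ⊢  Xaaa[q1]aa (head at position 4)
Step 5: δ(q1, a) = (q1, a, R)  ⊢  Xaaaa[q1]a (head at position 5)
Step 6: δ(q1, a) = (q1, a, R)  ⊢  Xaaaaa[q1]□ (head at position 6)
Step 7: δ(q1, □) = (q2, #, R)  ⊢  Xaaaaa#[q2]□ (head at position 7)
Head position after 7 steps: 7

Final answer: Position 7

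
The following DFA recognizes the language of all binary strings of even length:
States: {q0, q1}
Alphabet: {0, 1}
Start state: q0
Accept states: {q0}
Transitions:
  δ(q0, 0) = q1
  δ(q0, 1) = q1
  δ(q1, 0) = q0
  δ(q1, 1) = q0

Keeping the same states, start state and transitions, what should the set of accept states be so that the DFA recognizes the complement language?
The DFA is complete (every state has a transition on every symbol), so the complement
is recognized by the same DFA with accepting and non-accepting states swapped.
Original accept states: {q0}
Complement accept states = All states - Original accept states
= {q0, q1} - {q0}
= {q1}
Complement language: strings of ODD length

Final answer: {q1}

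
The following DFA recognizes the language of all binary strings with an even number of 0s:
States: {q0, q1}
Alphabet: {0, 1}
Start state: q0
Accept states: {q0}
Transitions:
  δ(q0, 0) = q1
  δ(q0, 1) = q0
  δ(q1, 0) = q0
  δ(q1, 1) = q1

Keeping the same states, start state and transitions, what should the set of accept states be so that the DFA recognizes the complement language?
The DFA is complete (every state has a transition on every symbol), so the complement
is recognized by the same DFA with accepting and non-accepting states swapped.
Original accept states: {q0}
Complement accept states = All states - Original accept states
= {q0, q1} - {q0}
= {q1}
Complement language: strings with an ODD number of 0s

Final answer: {q1}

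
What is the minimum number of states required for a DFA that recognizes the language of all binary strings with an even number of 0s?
Language: binary strings with an even number of 0s
Lower bound (Myhill–Nerode): the prefixes ε, 0 are pairwise distinguishable:
  ε vs 0: suffix ε distinguishes them (ε has zero 0s (accepted), 0 has one 0 (rejected))
So any DFA needs at least 2 states.
Upper bound: a DFA with 2 states exists (one state per class above).
Minimum states: 2

Final answer: 2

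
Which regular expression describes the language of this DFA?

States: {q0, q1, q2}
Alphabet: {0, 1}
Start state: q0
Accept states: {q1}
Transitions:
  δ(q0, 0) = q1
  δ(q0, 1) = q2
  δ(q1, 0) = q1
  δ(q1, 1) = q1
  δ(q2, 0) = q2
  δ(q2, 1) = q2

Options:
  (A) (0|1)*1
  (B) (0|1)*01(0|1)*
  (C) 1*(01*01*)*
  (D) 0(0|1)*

Testing sample strings against the DFA:
  '11011' -> rejected
  '01100' -> accepted
  '01' -> accepted
  '0111' -> accepted
Checking each option for a counterexample:
  (A) (0|1)*1: '0' is accepted by the DFA but does not match the regex → eliminated
  (B) (0|1)*01(0|1)*: '0' is accepted by the DFA but does not match the regex → eliminated
  (C) 1*(01*01*)*: ε is rejected by the DFA but matches the regex → eliminated
  (D) 0(0|1)*: agrees with the DFA on all strings of length ≤ 4
Only (D) 0(0|1)* is consistent with the DFA.

Final answer: (D) 0(0|1)*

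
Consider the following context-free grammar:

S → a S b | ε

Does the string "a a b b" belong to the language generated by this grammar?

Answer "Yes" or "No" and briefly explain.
A derivation exists: S ⇒ a S b ⇒ a a S b b ⇒ a a b b (using S → a S b twice, then S → ε).

Final answer: Yes - a valid derivation exists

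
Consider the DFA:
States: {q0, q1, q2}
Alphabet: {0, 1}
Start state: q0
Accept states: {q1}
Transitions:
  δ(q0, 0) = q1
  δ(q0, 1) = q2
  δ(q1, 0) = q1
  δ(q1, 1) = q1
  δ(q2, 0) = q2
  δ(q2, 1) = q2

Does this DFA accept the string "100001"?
Processing string "100001":
  q0 --1--> q2
  q2 --0--> q2
  q2 --0--> q2
  q2 --0--> q2
  q2 --0--> q2
  q2 --1--> q2
Final state: q2
Accept states: {q1}
q2 is not an accept state, so the string is rejected.

Final answer: No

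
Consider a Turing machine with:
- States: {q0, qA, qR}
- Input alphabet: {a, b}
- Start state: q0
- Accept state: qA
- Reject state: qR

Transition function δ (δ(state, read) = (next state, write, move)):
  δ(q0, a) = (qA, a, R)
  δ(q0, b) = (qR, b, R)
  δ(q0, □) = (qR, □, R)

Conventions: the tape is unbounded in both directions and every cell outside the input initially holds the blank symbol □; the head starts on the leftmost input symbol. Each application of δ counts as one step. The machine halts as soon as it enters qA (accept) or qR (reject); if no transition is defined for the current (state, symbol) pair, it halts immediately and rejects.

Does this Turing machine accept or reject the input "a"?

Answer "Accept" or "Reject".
Step 0: [q0]a (head at position 0)
Step 1: δ(q0, a) = (qA, a, R)  ⊢  a[qA]□ (head at position 1)
The machine is in qA, so it halts and accepts.

Final answer: Accept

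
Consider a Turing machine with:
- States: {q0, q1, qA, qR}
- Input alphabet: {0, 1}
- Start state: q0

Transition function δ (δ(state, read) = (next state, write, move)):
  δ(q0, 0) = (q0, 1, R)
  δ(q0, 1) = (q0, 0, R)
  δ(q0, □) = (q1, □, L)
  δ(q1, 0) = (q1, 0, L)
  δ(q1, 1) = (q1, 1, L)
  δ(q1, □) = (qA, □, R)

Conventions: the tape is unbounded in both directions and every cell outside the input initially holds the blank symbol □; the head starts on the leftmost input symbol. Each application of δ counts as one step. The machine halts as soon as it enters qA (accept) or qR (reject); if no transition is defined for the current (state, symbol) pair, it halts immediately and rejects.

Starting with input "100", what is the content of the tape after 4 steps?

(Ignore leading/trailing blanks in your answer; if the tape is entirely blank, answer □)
Step 0: [q0]100 (head at position 0)
Step 1: δ(q0, 1) = (q0, 0, R)  ⊢  0[q0]00 (head at position 1)
Step 2: δ(q0, 0) = (q0, 1, R)  ⊢  01[q0]0 (head at position 2)
Step 3: δ(q0, 0) = (q0, 1, R)  ⊢  011[q0]□ (head at position 3)
Step 4: δ(q0, □) = (q1, □, L)  ⊢  01[q1]1□ (head at position 2)
Tape after 4 steps (ignoring surrounding blanks): 011

Final answer: Tape: 011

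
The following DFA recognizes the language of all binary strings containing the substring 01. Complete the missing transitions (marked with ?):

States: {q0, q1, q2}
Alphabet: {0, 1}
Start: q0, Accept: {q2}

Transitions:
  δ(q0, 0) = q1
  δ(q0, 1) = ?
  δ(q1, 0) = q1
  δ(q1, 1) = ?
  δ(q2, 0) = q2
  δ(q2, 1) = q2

What each state remembers (consistent with the given transitions and accept states):
  q0: 01 not seen yet and the last symbol was not 0
  q1: 01 not seen yet and the last symbol was 0
  q2: the substring 01 has already been seen
Filling in the missing entries:
  δ(q0, 1): in q0 (01 not seen yet and the last symbol was not 0), after reading 1 we have: 01 not seen yet and the last symbol was not 0 → q0
  δ(q1, 1): in q1 (01 not seen yet and the last symbol was 0), after reading 1 we have: the substring 01 has already been seen → q2

Final answer: δ(q0, 1) = q0; δ(q1, 1) = q2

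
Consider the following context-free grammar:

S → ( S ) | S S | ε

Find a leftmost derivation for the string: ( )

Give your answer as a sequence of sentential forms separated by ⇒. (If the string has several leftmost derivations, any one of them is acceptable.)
Start with S.
Step 1: the leftmost non-terminal is S; apply S → ( S ):  ( S )
Step 2: the leftmost non-terminal is S; apply S → ε:  ( )

Final answer: S ⇒ ( S ) ⇒ ( )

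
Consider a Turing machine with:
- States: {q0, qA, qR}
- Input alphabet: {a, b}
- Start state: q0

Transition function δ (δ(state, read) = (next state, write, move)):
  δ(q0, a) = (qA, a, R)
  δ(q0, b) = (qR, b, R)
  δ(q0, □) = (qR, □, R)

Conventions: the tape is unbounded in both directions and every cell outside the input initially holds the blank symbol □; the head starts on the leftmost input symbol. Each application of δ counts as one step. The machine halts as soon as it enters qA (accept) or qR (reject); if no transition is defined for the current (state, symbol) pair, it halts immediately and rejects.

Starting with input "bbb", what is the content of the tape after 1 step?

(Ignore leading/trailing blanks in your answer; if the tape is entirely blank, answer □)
Step 0: [q0]bbb (head at position 0)
Step 1: δ(q0, b) = (qR, b, R)  ⊢  b[qR]bb (head at position 1)
Tape after 1 step (ignoring surrounding blanks): bbb

Final answer: Tape: bbb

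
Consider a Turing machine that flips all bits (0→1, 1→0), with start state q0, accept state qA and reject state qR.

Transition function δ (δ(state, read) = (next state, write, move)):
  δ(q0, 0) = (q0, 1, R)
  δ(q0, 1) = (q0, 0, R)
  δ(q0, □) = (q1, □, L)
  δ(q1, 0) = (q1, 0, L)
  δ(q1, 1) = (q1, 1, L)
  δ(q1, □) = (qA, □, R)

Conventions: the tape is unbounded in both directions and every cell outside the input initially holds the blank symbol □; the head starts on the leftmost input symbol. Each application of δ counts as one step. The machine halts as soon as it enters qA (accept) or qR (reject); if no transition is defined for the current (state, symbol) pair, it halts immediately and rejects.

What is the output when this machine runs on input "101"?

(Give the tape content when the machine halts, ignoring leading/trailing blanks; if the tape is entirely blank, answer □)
Step 0: [q0]101 (head at position 0)
Step 1: δ(q0, 1) = (q0, 0, R)  ⊢  0[q0]01 (head at position 1)
Step 2: δ(q0, 0) = (q0, 1, R)  ⊢  01[q0]1 (head at position 2)
Step 3: δ(q0, 1) = (q0, 0, R)  ⊢  010[q0]□ (head at position 3)
Step 4: δ(q0, □) = (q1, □, L)  ⊢  01[q1]0□ (head at position 2)
Step 5: δ(q1, 0) = (q1, 0, L)  ⊢  0[q1]10□ (head at position 1)
Step 6: δ(q1, 1) = (q1, 1, L)  ⊢  [q1]010□ (head at position 0)
Step 7: δ(q1, 0) = (q1, 0, L)  ⊢  [q1]□010□ (head at position -1)
Step 8: δ(q1, □) = (qA, □, R)  ⊢  □[qA]010□ (head at position 0)
The machine is in qA, so it halts and accepts.
Tape content when halted (ignoring surrounding blanks): 010

Final answer: Output: 010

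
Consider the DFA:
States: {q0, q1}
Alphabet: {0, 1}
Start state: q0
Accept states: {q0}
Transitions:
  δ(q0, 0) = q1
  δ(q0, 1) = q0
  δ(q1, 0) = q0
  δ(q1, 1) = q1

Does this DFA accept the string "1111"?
Processing string "1111":
  q0 --1--> q0
  q0 --1--> q0
  q0 --1--> q0
  q0 --1--> q0
Final state: q0
Accept states: {q0}
q0 is an accept state, so the string is accepted.

Final answer: Yes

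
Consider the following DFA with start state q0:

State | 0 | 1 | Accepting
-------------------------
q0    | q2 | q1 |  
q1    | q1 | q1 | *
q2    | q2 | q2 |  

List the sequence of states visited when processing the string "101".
q0 → q1 → q1 → q1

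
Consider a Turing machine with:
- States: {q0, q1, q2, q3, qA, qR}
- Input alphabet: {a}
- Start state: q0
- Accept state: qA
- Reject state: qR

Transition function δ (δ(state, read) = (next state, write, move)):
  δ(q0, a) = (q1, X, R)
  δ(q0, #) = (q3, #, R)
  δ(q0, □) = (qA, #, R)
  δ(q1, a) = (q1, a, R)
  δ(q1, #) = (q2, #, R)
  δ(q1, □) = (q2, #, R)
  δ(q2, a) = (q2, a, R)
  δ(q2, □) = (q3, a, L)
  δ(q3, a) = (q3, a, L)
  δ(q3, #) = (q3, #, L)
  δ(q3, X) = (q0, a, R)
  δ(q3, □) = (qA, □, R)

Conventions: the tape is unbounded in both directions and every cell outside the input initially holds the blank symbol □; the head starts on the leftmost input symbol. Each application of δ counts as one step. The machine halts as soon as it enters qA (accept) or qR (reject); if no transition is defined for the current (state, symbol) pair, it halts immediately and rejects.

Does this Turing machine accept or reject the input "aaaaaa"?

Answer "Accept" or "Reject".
Trace (configuration after each step, as tape_left[state]tape_right with head position):
Step 0: [q0]aaaaaa (head at position 0)
Step 1: X[q1]aaaaa (head 1)
Step 2: Xa[q1]aaaa (head 2)
Step 3: Xaa[q1]aaa (head 3)
Step 4: Xaaa[q1]aa (head 4)
Step 5: Xaaaa[q1]a (head 5)
Step 6: Xaaaaa[q1]□ (head 6)
Step 7: Xaaaaa#[q2]□ (head 7)
Step 8: Xaaaaa[q3]#a (head 6)
Step 9: Xaaaa[q3]a#a (head 5)
Step 10: Xaaa[q3]aa#a (head 4)
Step 11: Xaa[q3]aaa#a (head 3)
Step 12: Xa[q3]aaaa#a (head 2)
Step 13: X[q3]aaaaa#a (head 1)
Step 14: [q3]Xaaaaa#a (head 0)
Step 15: a[q0]aaaaa#a (head 1)
Step 16: aX[q1]aaaa#a (head 2)
Step 17: aXa[q1]aaa#a (head 3)
Step 18: aXaa[q1]aa#a (head 4)
Step 19: aXaaa[q1]a#a (head 5)
Step 20: aXaaaa[q1]#a (head 6)
Step 21: aXaaaa#[q2]a (head 7)
Step 22: aXaaaa#a[q2]□ (head 8)
Step 23: aXaaaa#[q3]aa (head 7)
Step 24: aXaaaa[q3]#aa (head 6)
Step 25: aXaaa[q3]a#aa (head 5)
Step 26: aXaa[q3]aa#aa (head 4)
Step 27: aXa[q3]aaa#aa (head 3)
Step 28: aX[q3]aaaa#aa (head 2)
Step 29: a[q3]Xaaaa#aa (head 1)
Step 30: aa[q0]aaaa#aa (head 2)
Step 31: aaX[q1]aaa#aa (head 3)
Step 32: aaXa[q1]aa#aa (head 4)
Step 33: aaXaa[q1]a#aa (head 5)
Step 34: aaXaaa[q1]#aa (head 6)
Step 35: aaXaaa#[q2]aa (head 7)
Step 36: aaXaaa#a[q2]a (head 8)
Step 37: aaXaaa#aa[q2]□ (head 9)
Step 38: aaXaaa#a[q3]aa (head 8)
Step 39: aaXaaa#[q3]aaa (head 7)
Step 40: aaXaaa[q3]#aaa (head 6)
Step 41: aaXaa[q3]a#aaa (head 5)
Step 42: aaXa[q3]aa#aaa (head 4)
Step 43: aaX[q3]aaa#aaa (head 3)
Step 44: aa[q3]Xaaa#aaa (head 2)
Step 45: aaa[q0]aaa#aaa (head 3)
Step 46: aaaX[q1]aa#aaa (head 4)
Step 47: aaaXa[q1]a#aaa (head 5)
Step 48: aaaXaa[q1]#aaa (head 6)
Step 49: aaaXaa#[q2]aaa (head 7)
Step 50: aaaXaa#a[q2]aa (head 8)
Step 51: aaaXaa#aa[q2]a (head 9)
Step 52: aaaXaa#aaa[q2]□ (head 10)
Step 53: aaaXaa#aa[q3]aa (head 9)
Step 54: aaaXaa#a[q3]aaa (head 8)
Step 55: aaaXaa#[q3]aaaa (head 7)
Step 56: aaaXaa[q3]#aaaa (head 6)
Step 57: aaaXa[q3]a#aaaa (head 5)
Step 58: aaaX[q3]aa#aaaa (head 4)
Step 59: aaa[q3]Xaa#aaaa (head 3)
Step 60: aaaa[q0]aa#aaaa (head 4)
Step 61: aaaaX[q1]a#aaaa (head 5)
Step 62: aaaaXa[q1]#aaaa (head 6)
Step 63: aaaaXa#[q2]aaaa (head 7)
Step 64: aaaaXa#a[q2]aaa (head 8)
Step 65: aaaaXa#aa[q2]aa (head 9)
Step 66: aaaaXa#aaa[q2]a (head 10)
Step 67: aaaaXa#aaaa[q2]□ (head 11)
Step 68: aaaaXa#aaa[q3]aa (head 10)
Step 69: aaaaXa#aa[q3]aaa (head 9)
Step 70: aaaaXa#a[q3]aaaa (head 8)
Step 71: aaaaXa#[q3]aaaaa (head 7)
Step 72: aaaaXa[q3]#aaaaa (head 6)
Step 73: aaaaX[q3]a#aaaaa (head 5)
Step 74: aaaa[q3]Xa#aaaaa (head 4)
Step 75: aaaaa[q0]a#aaaaa (head 5)
Step 76: aaaaaX[q1]#aaaaa (head 6)
Step 77: aaaaaX#[q2]aaaaa (head 7)
Step 78: aaaaaX#a[q2]aaaa (head 8)
Step 79: aaaaaX#aa[q2]aaa (head 9)
Step 80: aaaaaX#aaa[q2]aa (head 10)
Step 81: aaaaaX#aaaa[q2]a (head 11)
Step 82: aaaaaX#aaaaa[q2]□ (head 12)
Step 83: aaaaaX#aaaa[q3]aa (head 11)
Step 84: aaaaaX#aaa[q3]aaa (head 10)
Step 85: aaaaaX#aa[q3]aaaa (head 9)
Step 86: aaaaaX#a[q3]aaaaa (head 8)
Step 87: aaaaaX#[q3]aaaaaa (head 7)
Step 88: aaaaaX[q3]#aaaaaa (head 6)
Step 89: aaaaa[q3]X#aaaaaa (head 5)
Step 90: aaaaaa[q0]#aaaaaa (head 6)
Step 91: aaaaaa#[q3]aaaaaa (head 7)
Step 92: aaaaaa[q3]#aaaaaa (head 6)
Step 93: aaaaa[q3]a#aaaaaa (head 5)
Step 94: aaaa[q3]aa#aaaaaa (head 4)
Step 95: aaa[q3]aaa#aaaaaa (head 3)
Step 96: aa[q3]aaaa#aaaaaa (head 2)
Step 97: a[q3]aaaaa#aaaaaa (head 1)
Step 98: [q3]aaaaaa#aaaaaa (head 0)
Step 99: [q3]□aaaaaa#aaaaaa (head -1)
Step 100: □[qA]aaaaaa#aaaaaa (head 0)
The machine is in qA, so it halts and accepts.

Final answer: Accept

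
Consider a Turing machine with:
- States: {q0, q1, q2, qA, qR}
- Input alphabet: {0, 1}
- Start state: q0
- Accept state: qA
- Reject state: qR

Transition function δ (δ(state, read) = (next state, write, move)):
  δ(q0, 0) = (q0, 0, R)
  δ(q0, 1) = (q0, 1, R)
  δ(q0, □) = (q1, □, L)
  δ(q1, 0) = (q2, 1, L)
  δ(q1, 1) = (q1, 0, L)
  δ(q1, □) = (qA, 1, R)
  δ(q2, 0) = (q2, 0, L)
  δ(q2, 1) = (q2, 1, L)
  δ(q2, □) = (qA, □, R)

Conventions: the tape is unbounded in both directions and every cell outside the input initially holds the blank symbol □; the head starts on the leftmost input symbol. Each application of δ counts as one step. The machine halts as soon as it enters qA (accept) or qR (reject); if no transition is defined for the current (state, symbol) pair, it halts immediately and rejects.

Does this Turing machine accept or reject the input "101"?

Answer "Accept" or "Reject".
Step 0: [q0]101 (head at position 0)
Step 1: δ(q0, 1) = (q0, 1, R)  ⊢  1[q0]01 (head at position 1)
Step 2: δ(q0, 0) = (q0, 0, R)  ⊢  10[q0]1 (head at position 2)
Step 3: δ(q0, 1) = (q0, 1, R)  ⊢  101[q0]□ (head at position 3)
Step 4: δ(q0, □) = (q1, □, L)  ⊢  10[q1]1□ (head at position 2)
Step 5: δ(q1, 1) = (q1, 0, L)  ⊢  1[q1]00□ (head at position 1)
Step 6: δ(q1, 0) = (q2, 1, L)  ⊢  [q2]110□ (head at position 0)
Step 7: δ(q2, 1) = (q2, 1, L)  ⊢  [q2]□110□ (head at position -1)
Step 8: δ(q2, □) = (qA, □, R)  ⊢  □[qA]110□ (head at position 0)
The machine is in qA, so it halts and accepts.

Final answer: Accept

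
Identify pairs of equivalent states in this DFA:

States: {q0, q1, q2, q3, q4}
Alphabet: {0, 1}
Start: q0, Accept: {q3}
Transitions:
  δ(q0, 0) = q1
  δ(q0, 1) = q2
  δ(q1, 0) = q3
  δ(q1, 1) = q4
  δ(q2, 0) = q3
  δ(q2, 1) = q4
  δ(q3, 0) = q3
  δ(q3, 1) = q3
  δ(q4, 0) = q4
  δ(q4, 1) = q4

Using the table-filling algorithm:
Round 0 – mark pairs where exactly one state is accepting: (q0,q3), (q1,q3), (q2,q3), (q3,q4)
Round 1 – newly marked: (q0,q1) [on 0: q1 vs q3, already marked]; (q0,q2) [on 0: q1 vs q3, already marked]; (q1,q4) [on 0: q3 vs q4, already marked]; (q2,q4) [on 0: q3 vs q4, already marked]
Round 2 – newly marked: (q0,q4) [on 0: q1 vs q4, already marked]
No further pairs can be marked.
(q1, q2) unmarked: δ(q1,0)=q3, δ(q2,0)=q3; δ(q1,1)=q4, δ(q2,1)=q4 → equivalent
Equivalent pairs: (q1, q2)

Final answer: Equivalent pairs: (q1, q2)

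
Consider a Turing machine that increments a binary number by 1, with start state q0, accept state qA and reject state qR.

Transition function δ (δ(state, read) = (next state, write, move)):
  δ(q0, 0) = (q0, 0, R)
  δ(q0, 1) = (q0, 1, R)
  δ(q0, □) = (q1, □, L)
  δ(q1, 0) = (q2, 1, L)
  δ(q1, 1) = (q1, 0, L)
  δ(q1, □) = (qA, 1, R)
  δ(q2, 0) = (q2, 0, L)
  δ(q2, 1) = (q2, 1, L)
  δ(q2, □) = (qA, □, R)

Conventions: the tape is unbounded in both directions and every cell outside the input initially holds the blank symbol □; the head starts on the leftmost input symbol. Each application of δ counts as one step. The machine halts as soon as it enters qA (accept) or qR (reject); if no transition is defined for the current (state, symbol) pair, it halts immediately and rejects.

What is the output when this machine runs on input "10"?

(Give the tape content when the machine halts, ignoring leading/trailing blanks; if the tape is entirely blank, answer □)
Step 0: [q0]10 (head at position 0)
Step 1: δ(q0, 1) = (q0, 1, R)  ⊢  1[q0]0 (head at position 1)
Step 2: δ(q0, 0) = (q0, 0, R)  ⊢  10[q0]□ (head at position 2)
Step 3: δ(q0, □) = (q1, □, L)  ⊢  1[q1]0□ (head at position 1)
Step 4: δ(q1, 0) = (q2, 1, L)  ⊢  [q2]11□ (head at position 0)
Step 5: δ(q2, 1) = (q2, 1, L)  ⊢  [q2]□11□ (head at position -1)
Step 6: δ(q2, □) = (qA, □, R)  ⊢  □[qA]11□ (head at position 0)
The machine is in qA, so it halts and accepts.
Tape content when halted (ignoring surrounding blanks): 11

Final answer: Output: 11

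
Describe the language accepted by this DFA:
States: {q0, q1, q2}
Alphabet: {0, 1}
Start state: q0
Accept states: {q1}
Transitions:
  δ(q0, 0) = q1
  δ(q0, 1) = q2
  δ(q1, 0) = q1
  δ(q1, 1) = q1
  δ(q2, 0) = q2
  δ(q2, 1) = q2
Analyzing the DFA structure:
Start state: q0
Accept states: {q1}
Interpreting what each state remembers (checking against the transitions):
  q0: nothing has been read yet
  q1: the first symbol was 0
  q2: the first symbol was 1 (trap state)
  δ(q0, 0): in q0 (nothing has been read yet), after reading 0 we have: the first symbol was 0 → q1
  δ(q0, 1): in q0 (nothing has been read yet), after reading 1 we have: the first symbol was 1 (trap state) → q2
  δ(q1, 0): in q1 (the first symbol was 0), after reading 0 we have: the first symbol was 0 → q1
  δ(q1, 1): in q1 (the first symbol was 0), after reading 1 we have: the first symbol was 0 → q1
  δ(q2, 0): in q2 (the first symbol was 1 (trap state)), after reading 0 we have: the first symbol was 1 (trap state) → q2
  δ(q2, 1): in q2 (the first symbol was 1 (trap state)), after reading 1 we have: the first symbol was 1 (trap state) → q2
A string is accepted iff it ends in {q1}, i.e. the first symbol was 0.
Language: All binary strings starting with 0

Final answer: All binary strings starting with 0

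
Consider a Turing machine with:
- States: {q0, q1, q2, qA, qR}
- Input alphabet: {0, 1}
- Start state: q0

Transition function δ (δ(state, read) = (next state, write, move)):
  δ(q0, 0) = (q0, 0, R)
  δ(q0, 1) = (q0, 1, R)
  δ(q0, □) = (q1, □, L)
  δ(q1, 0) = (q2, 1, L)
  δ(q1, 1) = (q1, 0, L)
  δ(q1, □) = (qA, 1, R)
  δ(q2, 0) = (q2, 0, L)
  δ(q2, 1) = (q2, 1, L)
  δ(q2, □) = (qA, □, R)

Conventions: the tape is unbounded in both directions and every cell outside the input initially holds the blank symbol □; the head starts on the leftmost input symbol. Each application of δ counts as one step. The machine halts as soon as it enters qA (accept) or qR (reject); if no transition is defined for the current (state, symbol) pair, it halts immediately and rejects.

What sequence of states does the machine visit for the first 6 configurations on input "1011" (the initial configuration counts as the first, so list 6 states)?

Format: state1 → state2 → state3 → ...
Step 0: [q0]1011 (head at position 0)
Step 1: δ(q0, 1) = (q0, 1, R)  ⊢  1[q0]011 (head at position 1)
Step 2: δ(q0, 0) = (q0, 0, R)  ⊢  10[q0]11 (head at position 2)
Step 3: δ(q0, 1) = (q0, 1, R)  ⊢  101[q0]1 (head at position 3)
Step 4: δ(q0, 1) = (q0, 1, R)  ⊢  1011[q0]□ (head at position 4)
Step 5: δ(q0, □) = (q1, □, L)  ⊢  101[q1]1□ (head at position 3)
Reading off the states of these 6 configurations: q0 → q0 → q0 → q0 → q0 → q1

Final answer: q0 → q0 → q0 → q0 → q0 → q1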